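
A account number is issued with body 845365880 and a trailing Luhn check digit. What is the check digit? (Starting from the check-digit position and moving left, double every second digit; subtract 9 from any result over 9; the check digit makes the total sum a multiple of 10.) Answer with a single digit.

2

Partial digits right→left: 0 8 8 5 6 3 5 4 8
Double every second digit counting from the check-digit position (so the 1st, 3rd, 5th, ... of the partial from the right).
  doubled (with −9 where >9): 0 7 3 1 7 → sum 18
  kept as-is: 8 5 3 4 → sum 20
Total = 18 + 20 = 38.
Check digit = (10 − (38 mod 10)) mod 10 = 2.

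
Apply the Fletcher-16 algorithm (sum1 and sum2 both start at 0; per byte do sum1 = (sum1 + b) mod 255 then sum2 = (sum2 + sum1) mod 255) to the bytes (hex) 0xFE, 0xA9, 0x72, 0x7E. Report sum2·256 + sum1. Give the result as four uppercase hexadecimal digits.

5C99

Running sums (mod 255):
  after byte 0 (0xFE): sum1=254, sum2=254
  after byte 1 (0xA9): sum1=168, sum2=167
  after byte 2 (0x72): sum1=27, sum2=194
  after byte 3 (0x7E): sum1=153, sum2=92
Checksum = sum2·256 + sum1 = 92·256 + 153 = 23705 = 0x5C99.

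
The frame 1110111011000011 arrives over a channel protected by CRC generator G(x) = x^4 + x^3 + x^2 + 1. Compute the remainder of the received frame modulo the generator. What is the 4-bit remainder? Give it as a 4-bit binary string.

Modulo-2 division of 1110111011000011 by 11101:
  pos 0: 11101 XOR 11101 = 00000
  pos 5: 11011 XOR 11101 = 00110
  pos 7: 11000 XOR 11101 = 00101
  pos 9: 10100 XOR 11101 = 01001
  pos 10: 10011 XOR 11101 = 01110
  pos 11: 11101 XOR 11101 = 00000
Remainder = 0000 (zero — the frame passes the CRC check).

0000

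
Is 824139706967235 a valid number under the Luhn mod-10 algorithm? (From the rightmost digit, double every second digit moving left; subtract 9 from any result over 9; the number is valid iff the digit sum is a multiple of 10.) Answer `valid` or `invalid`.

From the right, keep odd positions and double even positions (subtract 9 from any doubled value over 9):
  doubled (positions 2,4,...): 6 5 9 0 9 2 4 → sum 35
  kept (positions 1,3,...): 5 2 6 6 7 3 4 8 → sum 41
Total = 76.
76 mod 10 = 6, so the number is invalid.

invalid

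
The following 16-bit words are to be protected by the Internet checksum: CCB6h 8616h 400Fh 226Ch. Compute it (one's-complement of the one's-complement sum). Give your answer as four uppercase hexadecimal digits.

One's-complement addition (fold any carry out of bit 15 back into bit 0):
  0xCCB6 + 0x8616 = 0x152CC → wrap carry → 0x52CD
  0x52CD + 0x400F = 0x092DC
  0x92DC + 0x226C = 0x0B548
One's-complement sum = 0xB548.
Checksum = ~0xB548 & 0xFFFF = 0x4AB7.

4AB7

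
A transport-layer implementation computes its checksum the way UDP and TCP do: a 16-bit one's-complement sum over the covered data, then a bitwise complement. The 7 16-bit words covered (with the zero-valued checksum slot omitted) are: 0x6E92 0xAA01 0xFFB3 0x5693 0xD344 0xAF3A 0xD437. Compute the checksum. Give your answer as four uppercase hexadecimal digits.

3A6D

One's-complement addition (fold any carry out of bit 15 back into bit 0):
  0x6E92 + 0xAA01 = 0x11893 → wrap carry → 0x1894
  0x1894 + 0xFFB3 = 0x11847 → wrap carry → 0x1848
  0x1848 + 0x5693 = 0x06EDB
  0x6EDB + 0xD344 = 0x1421F → wrap carry → 0x4220
  0x4220 + 0xAF3A = 0x0F15A
  0xF15A + 0xD437 = 0x1C591 → wrap carry → 0xC592
One's-complement sum = 0xC592.
Checksum = ~0xC592 & 0xFFFF = 0x3A6D.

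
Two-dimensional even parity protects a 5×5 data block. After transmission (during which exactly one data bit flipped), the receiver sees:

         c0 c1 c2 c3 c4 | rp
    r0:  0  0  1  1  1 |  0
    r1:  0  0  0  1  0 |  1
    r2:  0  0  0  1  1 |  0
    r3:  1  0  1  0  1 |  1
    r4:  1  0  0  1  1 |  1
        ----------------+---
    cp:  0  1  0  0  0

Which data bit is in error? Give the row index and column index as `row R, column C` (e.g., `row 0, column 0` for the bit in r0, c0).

Recompute each row's even parity and compare to rp:
  r0: data parity 1, sent rp 0 → mismatch
  r1: data parity 1, sent rp 1 → ok
  r2: data parity 0, sent rp 0 → ok
  r3: data parity 1, sent rp 1 → ok
  r4: data parity 1, sent rp 1 → ok
Recompute each column's even parity and compare to cp:
  c0: data parity 0, sent cp 0 → ok
  c1: data parity 0, sent cp 1 → mismatch
  c2: data parity 0, sent cp 0 → ok
  c3: data parity 0, sent cp 0 → ok
  c4: data parity 0, sent cp 0 → ok
Exactly one row (r0) and one column (c1) fail → the flipped bit is at their intersection.

row 0, column 1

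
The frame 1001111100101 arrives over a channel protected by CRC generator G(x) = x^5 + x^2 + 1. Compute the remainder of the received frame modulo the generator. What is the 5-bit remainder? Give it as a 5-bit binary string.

Modulo-2 division of 1001111100101 by 100101:
  pos 0: 100111 XOR 100101 = 000010
  pos 4: 101100 XOR 100101 = 001001
  pos 6: 100110 XOR 100101 = 000011
Remainder = 00111 (nonzero — an error is detected).

00111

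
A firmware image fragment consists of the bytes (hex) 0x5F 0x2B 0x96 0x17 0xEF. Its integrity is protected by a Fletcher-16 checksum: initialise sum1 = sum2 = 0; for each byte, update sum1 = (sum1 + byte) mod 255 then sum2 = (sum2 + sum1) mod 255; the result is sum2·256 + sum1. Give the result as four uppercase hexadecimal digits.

6B28

Running sums (mod 255):
  after byte 0 (0x5F): sum1=95, sum2=95
  after byte 1 (0x2B): sum1=138, sum2=233
  after byte 2 (0x96): sum1=33, sum2=11
  after byte 3 (0x17): sum1=56, sum2=67
  after byte 4 (0xEF): sum1=40, sum2=107
Checksum = sum2·256 + sum1 = 107·256 + 40 = 27432 = 0x6B28.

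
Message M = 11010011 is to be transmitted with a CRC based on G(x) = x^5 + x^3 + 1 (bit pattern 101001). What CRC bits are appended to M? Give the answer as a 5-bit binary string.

10111

Append 5 zeros: 1101001100000. Divide by 101001 (XOR where the leading bit is 1):
  pos 0: 110100 XOR 101001 = 011101
  pos 1: 111011 XOR 101001 = 010010
  pos 2: 100101 XOR 101001 = 001100
  pos 4: 110000 XOR 101001 = 011001
  pos 5: 110010 XOR 101001 = 011011
  pos 6: 110110 XOR 101001 = 011111
  pos 7: 111110 XOR 101001 = 010111
Remainder (last 5 bits) = 10111. This is the CRC / FCS.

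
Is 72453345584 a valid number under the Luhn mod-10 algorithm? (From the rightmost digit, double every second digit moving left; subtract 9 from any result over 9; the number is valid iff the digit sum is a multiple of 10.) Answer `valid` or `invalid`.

From the right, keep odd positions and double even positions (subtract 9 from any doubled value over 9):
  doubled (positions 2,4,...): 7 1 6 1 4 → sum 19
  kept (positions 1,3,...): 4 5 4 3 4 7 → sum 27
Total = 46.
46 mod 10 = 6, so the number is invalid.

invalid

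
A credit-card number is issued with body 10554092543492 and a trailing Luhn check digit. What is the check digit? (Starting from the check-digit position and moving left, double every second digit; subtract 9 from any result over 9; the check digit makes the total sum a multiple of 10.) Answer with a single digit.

9

Partial digits right→left: 2 9 4 3 4 5 2 9 0 4 5 5 0 1
Double every second digit counting from the check-digit position (so the 1st, 3rd, 5th, ... of the partial from the right).
  doubled (with −9 where >9): 4 8 8 4 0 1 0 → sum 25
  kept as-is: 9 3 5 9 4 5 1 → sum 36
Total = 25 + 36 = 61.
Check digit = (10 − (61 mod 10)) mod 10 = 9.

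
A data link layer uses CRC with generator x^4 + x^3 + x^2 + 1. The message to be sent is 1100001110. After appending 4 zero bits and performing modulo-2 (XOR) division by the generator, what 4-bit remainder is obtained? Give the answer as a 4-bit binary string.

0001

Append 4 zeros: 11000011100000. Divide by 11101 (XOR where the leading bit is 1):
  pos 0: 11000 XOR 11101 = 00101
  pos 2: 10101 XOR 11101 = 01000
  pos 3: 10001 XOR 11101 = 01100
  pos 4: 11001 XOR 11101 = 00100
  pos 6: 10000 XOR 11101 = 01101
  pos 7: 11010 XOR 11101 = 00111
  pos 9: 11100 XOR 11101 = 00001
Remainder (last 4 bits) = 0001. This is the CRC / FCS.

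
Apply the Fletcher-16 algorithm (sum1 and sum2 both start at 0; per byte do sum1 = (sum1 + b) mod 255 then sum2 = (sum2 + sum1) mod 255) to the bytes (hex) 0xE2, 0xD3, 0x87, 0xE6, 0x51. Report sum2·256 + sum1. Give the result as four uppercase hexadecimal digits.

7376

Running sums (mod 255):
  after byte 0 (0xE2): sum1=226, sum2=226
  after byte 1 (0xD3): sum1=182, sum2=153
  after byte 2 (0x87): sum1=62, sum2=215
  after byte 3 (0xE6): sum1=37, sum2=252
  after byte 4 (0x51): sum1=118, sum2=115
Checksum = sum2·256 + sum1 = 115·256 + 118 = 29558 = 0x7376.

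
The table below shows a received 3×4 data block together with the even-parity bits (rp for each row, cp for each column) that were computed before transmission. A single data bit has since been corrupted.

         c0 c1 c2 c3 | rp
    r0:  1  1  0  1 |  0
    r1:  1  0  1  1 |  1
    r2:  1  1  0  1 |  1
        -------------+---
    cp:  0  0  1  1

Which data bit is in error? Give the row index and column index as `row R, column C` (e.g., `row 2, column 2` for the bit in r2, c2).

Recompute each row's even parity and compare to rp:
  r0: data parity 1, sent rp 0 → mismatch
  r1: data parity 1, sent rp 1 → ok
  r2: data parity 1, sent rp 1 → ok
Recompute each column's even parity and compare to cp:
  c0: data parity 1, sent cp 0 → mismatch
  c1: data parity 0, sent cp 0 → ok
  c2: data parity 1, sent cp 1 → ok
  c3: data parity 1, sent cp 1 → ok
Exactly one row (r0) and one column (c0) fail → the flipped bit is at their intersection.

row 0, column 0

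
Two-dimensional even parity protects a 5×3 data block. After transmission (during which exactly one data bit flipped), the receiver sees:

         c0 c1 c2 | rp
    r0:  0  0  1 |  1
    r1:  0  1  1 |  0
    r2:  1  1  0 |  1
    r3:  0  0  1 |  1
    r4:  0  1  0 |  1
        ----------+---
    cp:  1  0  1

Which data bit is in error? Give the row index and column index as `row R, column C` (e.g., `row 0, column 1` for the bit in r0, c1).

row 2, column 1

Recompute each row's even parity and compare to rp:
  r0: data parity 1, sent rp 1 → ok
  r1: data parity 0, sent rp 0 → ok
  r2: data parity 0, sent rp 1 → mismatch
  r3: data parity 1, sent rp 1 → ok
  r4: data parity 1, sent rp 1 → ok
Recompute each column's even parity and compare to cp:
  c0: data parity 1, sent cp 1 → ok
  c1: data parity 1, sent cp 0 → mismatch
  c2: data parity 1, sent cp 1 → ok
Exactly one row (r2) and one column (c1) fail → the flipped bit is at their intersection.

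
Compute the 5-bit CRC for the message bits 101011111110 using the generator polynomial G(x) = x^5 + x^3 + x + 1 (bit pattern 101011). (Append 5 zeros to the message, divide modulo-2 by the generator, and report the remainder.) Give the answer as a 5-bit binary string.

10000

Append 5 zeros: 10101111111000000. Divide by 101011 (XOR where the leading bit is 1):
  pos 0: 101011 XOR 101011 = 000000
  pos 6: 111110 XOR 101011 = 010101
  pos 7: 101010 XOR 101011 = 000001
Remainder (last 5 bits) = 10000. This is the CRC / FCS.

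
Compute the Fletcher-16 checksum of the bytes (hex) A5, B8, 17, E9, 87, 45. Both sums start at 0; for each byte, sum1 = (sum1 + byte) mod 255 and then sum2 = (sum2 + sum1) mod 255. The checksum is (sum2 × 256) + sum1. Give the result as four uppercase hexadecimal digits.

EB2C

Running sums (mod 255):
  after byte 0 (A5): sum1=165, sum2=165
  after byte 1 (B8): sum1=94, sum2=4
  after byte 2 (17): sum1=117, sum2=121
  after byte 3 (E9): sum1=95, sum2=216
  after byte 4 (87): sum1=230, sum2=191
  after byte 5 (45): sum1=44, sum2=235
Checksum = sum2·256 + sum1 = 235·256 + 44 = 60204 = 0xEB2C.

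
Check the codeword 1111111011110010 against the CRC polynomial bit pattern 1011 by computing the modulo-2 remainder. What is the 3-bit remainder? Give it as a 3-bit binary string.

Modulo-2 division of 1111111011110010 by 1011:
  pos 0: 1111 XOR 1011 = 0100
  pos 1: 1001 XOR 1011 = 0010
  pos 3: 1011 XOR 1011 = 0000
  pos 8: 1111 XOR 1011 = 0100
  pos 9: 1000 XOR 1011 = 0011
  pos 11: 1101 XOR 1011 = 0110
  pos 12: 1100 XOR 1011 = 0111
Remainder = 111 (nonzero — an error is detected).

111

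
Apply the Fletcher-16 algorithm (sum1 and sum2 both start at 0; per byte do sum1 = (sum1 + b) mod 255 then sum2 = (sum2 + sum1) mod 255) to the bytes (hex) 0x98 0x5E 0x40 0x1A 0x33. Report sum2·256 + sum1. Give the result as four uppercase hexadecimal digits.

9C84

Running sums (mod 255):
  after byte 0 (0x98): sum1=152, sum2=152
  after byte 1 (0x5E): sum1=246, sum2=143
  after byte 2 (0x40): sum1=55, sum2=198
  after byte 3 (0x1A): sum1=81, sum2=24
  after byte 4 (0x33): sum1=132, sum2=156
Checksum = sum2·256 + sum1 = 156·256 + 132 = 40068 = 0x9C84.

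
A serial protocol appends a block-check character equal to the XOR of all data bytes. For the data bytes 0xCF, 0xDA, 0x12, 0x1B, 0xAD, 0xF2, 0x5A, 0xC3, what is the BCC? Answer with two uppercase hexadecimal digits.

DA

XOR the bytes together:
  start with 0xCF
  0xCF ⊕ 0xDA = 0x15
  0x15 ⊕ 0x12 = 0x07
  0x07 ⊕ 0x1B = 0x1C
  0x1C ⊕ 0xAD = 0xB1
  0xB1 ⊕ 0xF2 = 0x43
  0x43 ⊕ 0x5A = 0x19
  0x19 ⊕ 0xC3 = 0xDA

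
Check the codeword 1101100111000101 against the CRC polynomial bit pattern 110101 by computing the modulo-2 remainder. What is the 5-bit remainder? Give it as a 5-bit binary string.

01110

Modulo-2 division of 1101100111000101 by 110101:
  pos 0: 110110 XOR 110101 = 000011
  pos 4: 110111 XOR 110101 = 000010
  pos 8: 100001 XOR 110101 = 010100
  pos 9: 101000 XOR 110101 = 011101
  pos 10: 111011 XOR 110101 = 001110
Remainder = 01110 (nonzero — an error is detected).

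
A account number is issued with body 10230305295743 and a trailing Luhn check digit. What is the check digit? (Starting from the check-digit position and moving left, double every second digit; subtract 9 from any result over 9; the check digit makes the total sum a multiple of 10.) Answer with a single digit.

3

Partial digits right→left: 3 4 7 5 9 2 5 0 3 0 3 2 0 1
Double every second digit counting from the check-digit position (so the 1st, 3rd, 5th, ... of the partial from the right).
  doubled (with −9 where >9): 6 5 9 1 6 6 0 → sum 33
  kept as-is: 4 5 2 0 0 2 1 → sum 14
Total = 33 + 14 = 47.
Check digit = (10 − (47 mod 10)) mod 10 = 3.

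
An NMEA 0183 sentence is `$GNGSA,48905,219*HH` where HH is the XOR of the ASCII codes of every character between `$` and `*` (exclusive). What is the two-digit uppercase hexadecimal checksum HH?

56

XOR the ASCII codes of the payload characters:
  'G' = 0x47 → acc = 0x47
  'N' = 0x4E → acc = 0x09
  'G' = 0x47 → acc = 0x4E
  'S' = 0x53 → acc = 0x1D
  'A' = 0x41 → acc = 0x5C
  ',' = 0x2C → acc = 0x70
  '4' = 0x34 → acc = 0x44
  '8' = 0x38 → acc = 0x7C
  '9' = 0x39 → acc = 0x45
  '0' = 0x30 → acc = 0x75
  '5' = 0x35 → acc = 0x40
  ',' = 0x2C → acc = 0x6C
  '2' = 0x32 → acc = 0x5E
  '1' = 0x31 → acc = 0x6F
  '9' = 0x39 → acc = 0x56
Checksum = 0x56.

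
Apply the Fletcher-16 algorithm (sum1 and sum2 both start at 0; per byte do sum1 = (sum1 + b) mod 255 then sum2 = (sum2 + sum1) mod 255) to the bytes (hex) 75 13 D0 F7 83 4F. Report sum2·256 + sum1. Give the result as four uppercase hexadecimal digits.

A124

Running sums (mod 255):
  after byte 0 (75): sum1=117, sum2=117
  after byte 1 (13): sum1=136, sum2=253
  after byte 2 (D0): sum1=89, sum2=87
  after byte 3 (F7): sum1=81, sum2=168
  after byte 4 (83): sum1=212, sum2=125
  after byte 5 (4F): sum1=36, sum2=161
Checksum = sum2·256 + sum1 = 161·256 + 36 = 41252 = 0xA124.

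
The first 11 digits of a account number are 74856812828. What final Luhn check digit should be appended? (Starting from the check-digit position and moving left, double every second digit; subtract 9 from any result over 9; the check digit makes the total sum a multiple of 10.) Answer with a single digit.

Partial digits right→left: 8 2 8 2 1 8 6 5 8 4 7
Double every second digit counting from the check-digit position (so the 1st, 3rd, 5th, ... of the partial from the right).
  doubled (with −9 where >9): 7 7 2 3 7 5 → sum 31
  kept as-is: 2 2 8 5 4 → sum 21
Total = 31 + 21 = 52.
Check digit = (10 − (52 mod 10)) mod 10 = 8.

8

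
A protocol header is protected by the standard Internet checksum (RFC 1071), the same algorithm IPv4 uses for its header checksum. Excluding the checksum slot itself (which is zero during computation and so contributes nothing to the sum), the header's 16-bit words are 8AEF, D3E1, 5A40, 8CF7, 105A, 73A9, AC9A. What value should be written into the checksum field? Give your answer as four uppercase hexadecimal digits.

One's-complement addition (fold any carry out of bit 15 back into bit 0):
  0x8AEF + 0xD3E1 = 0x15ED0 → wrap carry → 0x5ED1
  0x5ED1 + 0x5A40 = 0x0B911
  0xB911 + 0x8CF7 = 0x14608 → wrap carry → 0x4609
  0x4609 + 0x105A = 0x05663
  0x5663 + 0x73A9 = 0x0CA0C
  0xCA0C + 0xAC9A = 0x176A6 → wrap carry → 0x76A7
One's-complement sum = 0x76A7.
Checksum = ~0x76A7 & 0xFFFF = 0x8958.

8958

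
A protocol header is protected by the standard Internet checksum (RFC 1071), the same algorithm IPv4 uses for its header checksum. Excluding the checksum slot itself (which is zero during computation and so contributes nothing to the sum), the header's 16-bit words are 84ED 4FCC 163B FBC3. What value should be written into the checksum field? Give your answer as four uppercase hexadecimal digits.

1947

One's-complement addition (fold any carry out of bit 15 back into bit 0):
  0x84ED + 0x4FCC = 0x0D4B9
  0xD4B9 + 0x163B = 0x0EAF4
  0xEAF4 + 0xFBC3 = 0x1E6B7 → wrap carry → 0xE6B8
One's-complement sum = 0xE6B8.
Checksum = ~0xE6B8 & 0xFFFF = 0x1947.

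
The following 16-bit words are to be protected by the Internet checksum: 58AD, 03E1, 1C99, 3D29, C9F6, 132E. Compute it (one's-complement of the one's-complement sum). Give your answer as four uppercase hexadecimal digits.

6C8A

One's-complement addition (fold any carry out of bit 15 back into bit 0):
  0x58AD + 0x03E1 = 0x05C8E
  0x5C8E + 0x1C99 = 0x07927
  0x7927 + 0x3D29 = 0x0B650
  0xB650 + 0xC9F6 = 0x18046 → wrap carry → 0x8047
  0x8047 + 0x132E = 0x09375
One's-complement sum = 0x9375.
Checksum = ~0x9375 & 0xFFFF = 0x6C8A.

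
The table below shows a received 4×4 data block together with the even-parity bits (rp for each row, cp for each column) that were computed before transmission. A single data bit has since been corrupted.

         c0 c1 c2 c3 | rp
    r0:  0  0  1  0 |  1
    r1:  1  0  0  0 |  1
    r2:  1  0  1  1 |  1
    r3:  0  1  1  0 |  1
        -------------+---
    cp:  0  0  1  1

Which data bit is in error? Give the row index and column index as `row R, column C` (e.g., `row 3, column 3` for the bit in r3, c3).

Recompute each row's even parity and compare to rp:
  r0: data parity 1, sent rp 1 → ok
  r1: data parity 1, sent rp 1 → ok
  r2: data parity 1, sent rp 1 → ok
  r3: data parity 0, sent rp 1 → mismatch
Recompute each column's even parity and compare to cp:
  c0: data parity 0, sent cp 0 → ok
  c1: data parity 1, sent cp 0 → mismatch
  c2: data parity 1, sent cp 1 → ok
  c3: data parity 1, sent cp 1 → ok
Exactly one row (r3) and one column (c1) fail → the flipped bit is at their intersection.

row 3, column 1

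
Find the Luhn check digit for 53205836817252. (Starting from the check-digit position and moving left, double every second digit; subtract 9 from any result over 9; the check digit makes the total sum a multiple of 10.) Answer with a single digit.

Partial digits right→left: 2 5 2 7 1 8 6 3 8 5 0 2 3 5
Double every second digit counting from the check-digit position (so the 1st, 3rd, 5th, ... of the partial from the right).
  doubled (with −9 where >9): 4 4 2 3 7 0 6 → sum 26
  kept as-is: 5 7 8 3 5 2 5 → sum 35
Total = 26 + 35 = 61.
Check digit = (10 − (61 mod 10)) mod 10 = 9.

9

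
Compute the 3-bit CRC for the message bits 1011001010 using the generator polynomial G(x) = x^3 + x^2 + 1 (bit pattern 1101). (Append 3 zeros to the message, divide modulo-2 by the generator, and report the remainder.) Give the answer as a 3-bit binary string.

011

Append 3 zeros: 1011001010000. Divide by 1101 (XOR where the leading bit is 1):
  pos 0: 1011 XOR 1101 = 0110
  pos 1: 1100 XOR 1101 = 0001
  pos 4: 1010 XOR 1101 = 0111
  pos 5: 1111 XOR 1101 = 0010
  pos 7: 1000 XOR 1101 = 0101
  pos 8: 1010 XOR 1101 = 0111
  pos 9: 1110 XOR 1101 = 0011
Remainder (last 3 bits) = 011. This is the CRC / FCS.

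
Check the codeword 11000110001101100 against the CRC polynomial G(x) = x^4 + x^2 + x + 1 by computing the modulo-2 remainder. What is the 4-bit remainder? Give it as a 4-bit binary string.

Modulo-2 division of 11000110001101100 by 10111:
  pos 0: 11000 XOR 10111 = 01111
  pos 1: 11111 XOR 10111 = 01000
  pos 2: 10001 XOR 10111 = 00110
  pos 4: 11000 XOR 10111 = 01111
  pos 5: 11110 XOR 10111 = 01001
  pos 6: 10011 XOR 10111 = 00100
  pos 8: 10010 XOR 10111 = 00101
  pos 10: 10111 XOR 10111 = 00000
Remainder = 0000 (zero — the frame passes the CRC check).

0000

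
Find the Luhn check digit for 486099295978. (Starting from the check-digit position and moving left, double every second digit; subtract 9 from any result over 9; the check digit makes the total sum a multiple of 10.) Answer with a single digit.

Partial digits right→left: 8 7 9 5 9 2 9 9 0 6 8 4
Double every second digit counting from the check-digit position (so the 1st, 3rd, 5th, ... of the partial from the right).
  doubled (with −9 where >9): 7 9 9 9 0 7 → sum 41
  kept as-is: 7 5 2 9 6 4 → sum 33
Total = 41 + 33 = 74.
Check digit = (10 − (74 mod 10)) mod 10 = 6.

6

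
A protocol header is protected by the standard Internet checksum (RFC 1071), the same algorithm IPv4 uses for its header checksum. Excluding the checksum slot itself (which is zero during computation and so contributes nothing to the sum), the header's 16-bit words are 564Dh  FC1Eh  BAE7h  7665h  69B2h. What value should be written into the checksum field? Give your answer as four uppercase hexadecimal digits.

One's-complement addition (fold any carry out of bit 15 back into bit 0):
  0x564D + 0xFC1E = 0x1526B → wrap carry → 0x526C
  0x526C + 0xBAE7 = 0x10D53 → wrap carry → 0x0D54
  0x0D54 + 0x7665 = 0x083B9
  0x83B9 + 0x69B2 = 0x0ED6B
One's-complement sum = 0xED6B.
Checksum = ~0xED6B & 0xFFFF = 0x1294.

1294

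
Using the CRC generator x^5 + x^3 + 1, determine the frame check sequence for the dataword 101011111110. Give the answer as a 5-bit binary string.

Append 5 zeros: 10101111111000000. Divide by 101001 (XOR where the leading bit is 1):
  pos 0: 101011 XOR 101001 = 000010
  pos 4: 101111 XOR 101001 = 000110
  pos 7: 110100 XOR 101001 = 011101
  pos 8: 111010 XOR 101001 = 010011
  pos 9: 100110 XOR 101001 = 001111
  pos 11: 111100 XOR 101001 = 010101
Remainder (last 5 bits) = 10101. This is the CRC / FCS.

10101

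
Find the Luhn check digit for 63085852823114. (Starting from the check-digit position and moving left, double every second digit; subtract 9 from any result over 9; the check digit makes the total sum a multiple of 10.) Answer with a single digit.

Partial digits right→left: 4 1 1 3 2 8 2 5 8 5 8 0 3 6
Double every second digit counting from the check-digit position (so the 1st, 3rd, 5th, ... of the partial from the right).
  doubled (with −9 where >9): 8 2 4 4 7 7 6 → sum 38
  kept as-is: 1 3 8 5 5 0 6 → sum 28
Total = 38 + 28 = 66.
Check digit = (10 − (66 mod 10)) mod 10 = 4.

4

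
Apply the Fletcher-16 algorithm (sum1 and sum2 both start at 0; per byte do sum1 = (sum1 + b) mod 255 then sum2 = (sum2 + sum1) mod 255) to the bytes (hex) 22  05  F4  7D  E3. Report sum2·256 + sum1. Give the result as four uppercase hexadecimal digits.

7C7D

Running sums (mod 255):
  after byte 0 (22): sum1=34, sum2=34
  after byte 1 (05): sum1=39, sum2=73
  after byte 2 (F4): sum1=28, sum2=101
  after byte 3 (7D): sum1=153, sum2=254
  after byte 4 (E3): sum1=125, sum2=124
Checksum = sum2·256 + sum1 = 124·256 + 125 = 31869 = 0x7C7D.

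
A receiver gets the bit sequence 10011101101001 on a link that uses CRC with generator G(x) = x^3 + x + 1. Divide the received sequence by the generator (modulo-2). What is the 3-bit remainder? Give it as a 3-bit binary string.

000

Modulo-2 division of 10011101101001 by 1011:
  pos 0: 1001 XOR 1011 = 0010
  pos 2: 1011 XOR 1011 = 0000
  pos 7: 1101 XOR 1011 = 0110
  pos 8: 1100 XOR 1011 = 0111
  pos 9: 1110 XOR 1011 = 0101
  pos 10: 1011 XOR 1011 = 0000
Remainder = 000 (zero — the frame passes the CRC check).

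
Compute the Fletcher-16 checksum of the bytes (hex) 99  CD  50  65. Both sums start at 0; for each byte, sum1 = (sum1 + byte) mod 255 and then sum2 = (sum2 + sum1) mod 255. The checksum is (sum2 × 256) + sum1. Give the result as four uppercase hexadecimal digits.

D51D

Running sums (mod 255):
  after byte 0 (99): sum1=153, sum2=153
  after byte 1 (CD): sum1=103, sum2=1
  after byte 2 (50): sum1=183, sum2=184
  after byte 3 (65): sum1=29, sum2=213
Checksum = sum2·256 + sum1 = 213·256 + 29 = 54557 = 0xD51D.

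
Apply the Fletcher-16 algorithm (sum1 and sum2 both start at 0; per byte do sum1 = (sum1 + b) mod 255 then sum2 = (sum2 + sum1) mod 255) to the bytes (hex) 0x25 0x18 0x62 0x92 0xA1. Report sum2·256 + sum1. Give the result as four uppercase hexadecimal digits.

Running sums (mod 255):
  after byte 0 (0x25): sum1=37, sum2=37
  after byte 1 (0x18): sum1=61, sum2=98
  after byte 2 (0x62): sum1=159, sum2=2
  after byte 3 (0x92): sum1=50, sum2=52
  after byte 4 (0xA1): sum1=211, sum2=8
Checksum = sum2·256 + sum1 = 8·256 + 211 = 2259 = 0x08D3.

08D3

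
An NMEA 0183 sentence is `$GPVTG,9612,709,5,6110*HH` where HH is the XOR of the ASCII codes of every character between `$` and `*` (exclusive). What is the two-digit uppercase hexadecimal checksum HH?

XOR the ASCII codes of the payload characters:
  'G' = 0x47 → acc = 0x47
  'P' = 0x50 → acc = 0x17
  'V' = 0x56 → acc = 0x41
  'T' = 0x54 → acc = 0x15
  'G' = 0x47 → acc = 0x52
  ',' = 0x2C → acc = 0x7E
  '9' = 0x39 → acc = 0x47
  '6' = 0x36 → acc = 0x71
  '1' = 0x31 → acc = 0x40
  '2' = 0x32 → acc = 0x72
  ',' = 0x2C → acc = 0x5E
  '7' = 0x37 → acc = 0x69
  '0' = 0x30 → acc = 0x59
  '9' = 0x39 → acc = 0x60
  ',' = 0x2C → acc = 0x4C
  '5' = 0x35 → acc = 0x79
  ',' = 0x2C → acc = 0x55
  '6' = 0x36 → acc = 0x63
  '1' = 0x31 → acc = 0x52
  '1' = 0x31 → acc = 0x63
  '0' = 0x30 → acc = 0x53
Checksum = 0x53.

53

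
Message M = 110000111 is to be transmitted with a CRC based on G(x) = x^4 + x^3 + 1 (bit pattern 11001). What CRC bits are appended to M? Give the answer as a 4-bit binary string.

0011

Append 4 zeros: 1100001110000. Divide by 11001 (XOR where the leading bit is 1):
  pos 0: 11000 XOR 11001 = 00001
  pos 4: 10111 XOR 11001 = 01110
  pos 5: 11100 XOR 11001 = 00101
  pos 7: 10100 XOR 11001 = 01101
  pos 8: 11010 XOR 11001 = 00011
Remainder (last 4 bits) = 0011. This is the CRC / FCS.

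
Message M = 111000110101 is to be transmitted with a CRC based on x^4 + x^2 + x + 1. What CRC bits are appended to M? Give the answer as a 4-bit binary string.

Append 4 zeros: 1110001101010000. Divide by 10111 (XOR where the leading bit is 1):
  pos 0: 11100 XOR 10111 = 01011
  pos 1: 10110 XOR 10111 = 00001
  pos 5: 11101 XOR 10111 = 01010
  pos 6: 10100 XOR 10111 = 00011
  pos 9: 11100 XOR 10111 = 01011
  pos 10: 10110 XOR 10111 = 00001
Remainder (last 4 bits) = 0010. This is the CRC / FCS.

0010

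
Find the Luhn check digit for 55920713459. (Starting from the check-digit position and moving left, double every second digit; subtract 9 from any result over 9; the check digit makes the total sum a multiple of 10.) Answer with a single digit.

9

Partial digits right→left: 9 5 4 3 1 7 0 2 9 5 5
Double every second digit counting from the check-digit position (so the 1st, 3rd, 5th, ... of the partial from the right).
  doubled (with −9 where >9): 9 8 2 0 9 1 → sum 29
  kept as-is: 5 3 7 2 5 → sum 22
Total = 29 + 22 = 51.
Check digit = (10 − (51 mod 10)) mod 10 = 9.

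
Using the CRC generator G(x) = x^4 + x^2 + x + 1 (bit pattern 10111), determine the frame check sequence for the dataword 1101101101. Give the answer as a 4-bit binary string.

Append 4 zeros: 11011011010000. Divide by 10111 (XOR where the leading bit is 1):
  pos 0: 11011 XOR 10111 = 01100
  pos 1: 11000 XOR 10111 = 01111
  pos 2: 11111 XOR 10111 = 01000
  pos 3: 10001 XOR 10111 = 00110
  pos 5: 11001 XOR 10111 = 01110
  pos 6: 11100 XOR 10111 = 01011
  pos 7: 10110 XOR 10111 = 00001
Remainder (last 4 bits) = 0100. This is the CRC / FCS.

0100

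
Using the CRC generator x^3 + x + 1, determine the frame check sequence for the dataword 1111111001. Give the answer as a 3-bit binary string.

Append 3 zeros: 1111111001000. Divide by 1011 (XOR where the leading bit is 1):
  pos 0: 1111 XOR 1011 = 0100
  pos 1: 1001 XOR 1011 = 0010
  pos 3: 1011 XOR 1011 = 0000
  pos 9: 1000 XOR 1011 = 0011
Remainder (last 3 bits) = 011. This is the CRC / FCS.

011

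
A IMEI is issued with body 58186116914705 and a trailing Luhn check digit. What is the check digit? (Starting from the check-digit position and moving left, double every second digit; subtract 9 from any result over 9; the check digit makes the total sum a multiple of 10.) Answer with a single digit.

Partial digits right→left: 5 0 7 4 1 9 6 1 1 6 8 1 8 5
Double every second digit counting from the check-digit position (so the 1st, 3rd, 5th, ... of the partial from the right).
  doubled (with −9 where >9): 1 5 2 3 2 7 7 → sum 27
  kept as-is: 0 4 9 1 6 1 5 → sum 26
Total = 27 + 26 = 53.
Check digit = (10 − (53 mod 10)) mod 10 = 7.

7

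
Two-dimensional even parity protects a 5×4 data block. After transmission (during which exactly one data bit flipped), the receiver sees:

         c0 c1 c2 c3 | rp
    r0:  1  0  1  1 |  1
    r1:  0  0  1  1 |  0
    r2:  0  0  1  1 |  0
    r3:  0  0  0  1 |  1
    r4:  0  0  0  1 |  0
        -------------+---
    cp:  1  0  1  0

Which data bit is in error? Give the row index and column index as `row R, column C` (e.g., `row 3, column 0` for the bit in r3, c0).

row 4, column 3

Recompute each row's even parity and compare to rp:
  r0: data parity 1, sent rp 1 → ok
  r1: data parity 0, sent rp 0 → ok
  r2: data parity 0, sent rp 0 → ok
  r3: data parity 1, sent rp 1 → ok
  r4: data parity 1, sent rp 0 → mismatch
Recompute each column's even parity and compare to cp:
  c0: data parity 1, sent cp 1 → ok
  c1: data parity 0, sent cp 0 → ok
  c2: data parity 1, sent cp 1 → ok
  c3: data parity 1, sent cp 0 → mismatch
Exactly one row (r4) and one column (c3) fail → the flipped bit is at their intersection.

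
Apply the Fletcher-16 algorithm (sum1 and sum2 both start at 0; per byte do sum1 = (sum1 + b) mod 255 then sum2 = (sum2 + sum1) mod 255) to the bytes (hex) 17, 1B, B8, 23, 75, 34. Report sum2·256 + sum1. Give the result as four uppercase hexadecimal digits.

Running sums (mod 255):
  after byte 0 (17): sum1=23, sum2=23
  after byte 1 (1B): sum1=50, sum2=73
  after byte 2 (B8): sum1=234, sum2=52
  after byte 3 (23): sum1=14, sum2=66
  after byte 4 (75): sum1=131, sum2=197
  after byte 5 (34): sum1=183, sum2=125
Checksum = sum2·256 + sum1 = 125·256 + 183 = 32183 = 0x7DB7.

7DB7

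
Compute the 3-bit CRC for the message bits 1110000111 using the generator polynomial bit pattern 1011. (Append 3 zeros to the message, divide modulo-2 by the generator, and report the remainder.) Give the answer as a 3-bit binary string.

Append 3 zeros: 1110000111000. Divide by 1011 (XOR where the leading bit is 1):
  pos 0: 1110 XOR 1011 = 0101
  pos 1: 1010 XOR 1011 = 0001
  pos 4: 1001 XOR 1011 = 0010
  pos 6: 1011 XOR 1011 = 0000
Remainder (last 3 bits) = 000. This is the CRC / FCS.

000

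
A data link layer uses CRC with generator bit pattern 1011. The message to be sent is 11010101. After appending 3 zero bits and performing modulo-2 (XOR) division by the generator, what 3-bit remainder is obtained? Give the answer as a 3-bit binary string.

Append 3 zeros: 11010101000. Divide by 1011 (XOR where the leading bit is 1):
  pos 0: 1101 XOR 1011 = 0110
  pos 1: 1100 XOR 1011 = 0111
  pos 2: 1111 XOR 1011 = 0100
  pos 3: 1000 XOR 1011 = 0011
  pos 5: 1110 XOR 1011 = 0101
  pos 6: 1010 XOR 1011 = 0001
Remainder (last 3 bits) = 010. This is the CRC / FCS.

010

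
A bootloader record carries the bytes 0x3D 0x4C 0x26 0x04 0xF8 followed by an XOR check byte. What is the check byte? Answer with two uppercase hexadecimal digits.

XOR the bytes together:
  start with 0x3D
  0x3D ⊕ 0x4C = 0x71
  0x71 ⊕ 0x26 = 0x57
  0x57 ⊕ 0x04 = 0x53
  0x53 ⊕ 0xF8 = 0xAB

AB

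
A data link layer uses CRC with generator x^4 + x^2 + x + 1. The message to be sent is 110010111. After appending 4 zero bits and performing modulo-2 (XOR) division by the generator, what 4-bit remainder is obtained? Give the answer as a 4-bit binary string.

1001

Append 4 zeros: 1100101110000. Divide by 10111 (XOR where the leading bit is 1):
  pos 0: 11001 XOR 10111 = 01110
  pos 1: 11100 XOR 10111 = 01011
  pos 2: 10111 XOR 10111 = 00000
  pos 7: 11000 XOR 10111 = 01111
  pos 8: 11110 XOR 10111 = 01001
Remainder (last 4 bits) = 1001. This is the CRC / FCS.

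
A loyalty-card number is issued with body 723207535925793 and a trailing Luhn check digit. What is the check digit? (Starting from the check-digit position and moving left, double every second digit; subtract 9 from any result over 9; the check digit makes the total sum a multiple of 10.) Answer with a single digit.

5

Partial digits right→left: 3 9 7 5 2 9 5 3 5 7 0 2 3 2 7
Double every second digit counting from the check-digit position (so the 1st, 3rd, 5th, ... of the partial from the right).
  doubled (with −9 where >9): 6 5 4 1 1 0 6 5 → sum 28
  kept as-is: 9 5 9 3 7 2 2 → sum 37
Total = 28 + 37 = 65.
Check digit = (10 − (65 mod 10)) mod 10 = 5.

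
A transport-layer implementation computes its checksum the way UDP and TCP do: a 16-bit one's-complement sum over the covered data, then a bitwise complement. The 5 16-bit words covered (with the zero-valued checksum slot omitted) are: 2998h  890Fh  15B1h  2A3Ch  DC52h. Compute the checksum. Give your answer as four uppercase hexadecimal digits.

One's-complement addition (fold any carry out of bit 15 back into bit 0):
  0x2998 + 0x890F = 0x0B2A7
  0xB2A7 + 0x15B1 = 0x0C858
  0xC858 + 0x2A3C = 0x0F294
  0xF294 + 0xDC52 = 0x1CEE6 → wrap carry → 0xCEE7
One's-complement sum = 0xCEE7.
Checksum = ~0xCEE7 & 0xFFFF = 0x3118.

3118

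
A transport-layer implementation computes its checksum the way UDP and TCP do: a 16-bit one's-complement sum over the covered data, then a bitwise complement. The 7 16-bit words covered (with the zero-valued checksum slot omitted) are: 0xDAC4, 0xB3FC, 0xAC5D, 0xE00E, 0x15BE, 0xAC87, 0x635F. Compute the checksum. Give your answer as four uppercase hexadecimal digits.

One's-complement addition (fold any carry out of bit 15 back into bit 0):
  0xDAC4 + 0xB3FC = 0x18EC0 → wrap carry → 0x8EC1
  0x8EC1 + 0xAC5D = 0x13B1E → wrap carry → 0x3B1F
  0x3B1F + 0xE00E = 0x11B2D → wrap carry → 0x1B2E
  0x1B2E + 0x15BE = 0x030EC
  0x30EC + 0xAC87 = 0x0DD73
  0xDD73 + 0x635F = 0x140D2 → wrap carry → 0x40D3
One's-complement sum = 0x40D3.
Checksum = ~0x40D3 & 0xFFFF = 0xBF2C.

BF2C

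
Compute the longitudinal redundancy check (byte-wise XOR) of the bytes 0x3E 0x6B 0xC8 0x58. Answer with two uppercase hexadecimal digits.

XOR the bytes together:
  start with 0x3E
  0x3E ⊕ 0x6B = 0x55
  0x55 ⊕ 0xC8 = 0x9D
  0x9D ⊕ 0x58 = 0xC5

C5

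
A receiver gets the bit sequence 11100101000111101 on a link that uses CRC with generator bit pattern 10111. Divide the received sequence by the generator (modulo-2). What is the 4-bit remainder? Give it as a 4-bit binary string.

Modulo-2 division of 11100101000111101 by 10111:
  pos 0: 11100 XOR 10111 = 01011
  pos 1: 10111 XOR 10111 = 00000
  pos 7: 10001 XOR 10111 = 00110
  pos 9: 11011 XOR 10111 = 01100
  pos 10: 11001 XOR 10111 = 01110
  pos 11: 11100 XOR 10111 = 01011
  pos 12: 10111 XOR 10111 = 00000
Remainder = 0000 (zero — the frame passes the CRC check).

0000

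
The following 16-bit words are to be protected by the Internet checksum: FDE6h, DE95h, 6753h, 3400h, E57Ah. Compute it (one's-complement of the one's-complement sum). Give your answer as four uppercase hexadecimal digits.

One's-complement addition (fold any carry out of bit 15 back into bit 0):
  0xFDE6 + 0xDE95 = 0x1DC7B → wrap carry → 0xDC7C
  0xDC7C + 0x6753 = 0x143CF → wrap carry → 0x43D0
  0x43D0 + 0x3400 = 0x077D0
  0x77D0 + 0xE57A = 0x15D4A → wrap carry → 0x5D4B
One's-complement sum = 0x5D4B.
Checksum = ~0x5D4B & 0xFFFF = 0xA2B4.

A2B4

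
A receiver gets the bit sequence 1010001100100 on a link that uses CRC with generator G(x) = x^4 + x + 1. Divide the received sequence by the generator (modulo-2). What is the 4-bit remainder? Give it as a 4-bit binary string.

0110

Modulo-2 division of 1010001100100 by 10011:
  pos 0: 10100 XOR 10011 = 00111
  pos 2: 11101 XOR 10011 = 01110
  pos 3: 11101 XOR 10011 = 01110
  pos 4: 11100 XOR 10011 = 01111
  pos 5: 11110 XOR 10011 = 01101
  pos 6: 11011 XOR 10011 = 01000
  pos 7: 10000 XOR 10011 = 00011
Remainder = 0110 (nonzero — an error is detected).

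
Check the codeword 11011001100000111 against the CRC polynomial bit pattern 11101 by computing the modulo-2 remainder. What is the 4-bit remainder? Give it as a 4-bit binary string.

1110

Modulo-2 division of 11011001100000111 by 11101:
  pos 0: 11011 XOR 11101 = 00110
  pos 2: 11000 XOR 11101 = 00101
  pos 4: 10111 XOR 11101 = 01010
  pos 5: 10100 XOR 11101 = 01001
  pos 6: 10010 XOR 11101 = 01111
  pos 7: 11110 XOR 11101 = 00011
  pos 10: 11001 XOR 11101 = 00100
  pos 12: 10011 XOR 11101 = 01110
Remainder = 1110 (nonzero — an error is detected).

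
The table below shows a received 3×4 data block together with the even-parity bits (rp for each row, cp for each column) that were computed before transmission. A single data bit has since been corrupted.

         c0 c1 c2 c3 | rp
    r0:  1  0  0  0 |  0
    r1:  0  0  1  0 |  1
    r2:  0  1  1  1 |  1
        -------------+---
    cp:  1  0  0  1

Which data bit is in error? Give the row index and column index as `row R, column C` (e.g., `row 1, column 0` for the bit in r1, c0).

row 0, column 1

Recompute each row's even parity and compare to rp:
  r0: data parity 1, sent rp 0 → mismatch
  r1: data parity 1, sent rp 1 → ok
  r2: data parity 1, sent rp 1 → ok
Recompute each column's even parity and compare to cp:
  c0: data parity 1, sent cp 1 → ok
  c1: data parity 1, sent cp 0 → mismatch
  c2: data parity 0, sent cp 0 → ok
  c3: data parity 1, sent cp 1 → ok
Exactly one row (r0) and one column (c1) fail → the flipped bit is at their intersection.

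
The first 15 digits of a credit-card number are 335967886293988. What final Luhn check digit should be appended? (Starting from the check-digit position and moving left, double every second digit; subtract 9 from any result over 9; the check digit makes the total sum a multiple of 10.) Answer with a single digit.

Partial digits right→left: 8 8 9 3 9 2 6 8 8 7 6 9 5 3 3
Double every second digit counting from the check-digit position (so the 1st, 3rd, 5th, ... of the partial from the right).
  doubled (with −9 where >9): 7 9 9 3 7 3 1 6 → sum 45
  kept as-is: 8 3 2 8 7 9 3 → sum 40
Total = 45 + 40 = 85.
Check digit = (10 − (85 mod 10)) mod 10 = 5.

5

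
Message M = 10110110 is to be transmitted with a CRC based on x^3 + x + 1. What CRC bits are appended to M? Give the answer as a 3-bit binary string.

Append 3 zeros: 10110110000. Divide by 1011 (XOR where the leading bit is 1):
  pos 0: 1011 XOR 1011 = 0000
  pos 5: 1100 XOR 1011 = 0111
  pos 6: 1110 XOR 1011 = 0101
  pos 7: 1010 XOR 1011 = 0001
Remainder (last 3 bits) = 001. This is the CRC / FCS.

001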